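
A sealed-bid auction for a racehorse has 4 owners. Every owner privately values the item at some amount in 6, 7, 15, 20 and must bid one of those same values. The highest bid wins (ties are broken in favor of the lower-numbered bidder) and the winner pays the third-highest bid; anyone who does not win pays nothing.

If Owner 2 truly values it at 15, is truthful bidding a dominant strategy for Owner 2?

Consider the case where Owner 1 bids 6, Owner 3 bids 6 and Owner 4 bids 20.
Truthful bid 15: loses, pays 0, utility 0.
Bid 20 instead: wins, pays 6, utility 15 - 6 = 9.
Since 9 > 0, bidding 20 is strictly better here, so truthful bidding is not dominant.

No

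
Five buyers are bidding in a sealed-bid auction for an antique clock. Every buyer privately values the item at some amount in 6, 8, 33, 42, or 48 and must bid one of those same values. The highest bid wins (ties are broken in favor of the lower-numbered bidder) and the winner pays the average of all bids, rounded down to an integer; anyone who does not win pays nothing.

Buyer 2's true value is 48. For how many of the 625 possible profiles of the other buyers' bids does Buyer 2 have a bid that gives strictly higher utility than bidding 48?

Others bid (6, 6, 6, 6): truth gives 34; bid 8 gives 42 > 34. Violating.
Others bid (6, 6, 6, 8): truth gives 34; bid 8 gives 42 > 34. Violating.
Others bid (6, 6, 6, 33): truth gives 29; bid 33 gives 32 > 29. Violating.
Others bid (6, 6, 6, 42): truth gives 27; bid 42 gives 28 > 27. Violating.
Others bid (6, 6, 6, 48): truth gives 26; no alternative beats it.
Others bid (6, 6, 8, 48): truth gives 25; no alternative beats it.
(Checking all 625 profiles: 192 have a profitable deviation, 433 do not.)

192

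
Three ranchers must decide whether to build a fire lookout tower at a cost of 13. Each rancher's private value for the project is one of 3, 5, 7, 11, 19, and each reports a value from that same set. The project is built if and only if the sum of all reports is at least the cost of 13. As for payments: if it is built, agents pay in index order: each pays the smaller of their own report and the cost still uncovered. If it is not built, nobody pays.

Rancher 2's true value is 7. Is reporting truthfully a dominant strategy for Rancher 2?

No

Consider the case where Rancher 1 reports 3 and Rancher 3 reports 5.
Truthful report 7: project built, pays 7, utility 7 - 7 = 0.
Report 5 instead: project built, pays 5, utility 7 - 5 = 2.
Since 2 > 0, reporting 5 is strictly better here, so truthful reporting is not dominant.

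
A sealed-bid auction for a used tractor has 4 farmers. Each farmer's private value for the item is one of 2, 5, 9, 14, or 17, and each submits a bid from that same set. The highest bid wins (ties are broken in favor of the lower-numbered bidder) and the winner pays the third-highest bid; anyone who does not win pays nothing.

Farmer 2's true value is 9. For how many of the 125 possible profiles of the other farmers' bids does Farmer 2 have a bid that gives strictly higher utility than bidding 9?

24

Others bid (2, 2, 14): truth gives 0; bid 14 gives 7 > 0. Violating.
Others bid (2, 2, 17): truth gives 0; bid 17 gives 7 > 0. Violating.
Others bid (2, 5, 14): truth gives 0; bid 14 gives 4 > 0. Violating.
Others bid (2, 5, 17): truth gives 0; bid 17 gives 4 > 0. Violating.
Others bid (2, 2, 2): truth gives 7; no alternative beats it.
Others bid (2, 2, 5): truth gives 7; no alternative beats it.
(Checking all 125 profiles: 24 have a profitable deviation, 101 do not.)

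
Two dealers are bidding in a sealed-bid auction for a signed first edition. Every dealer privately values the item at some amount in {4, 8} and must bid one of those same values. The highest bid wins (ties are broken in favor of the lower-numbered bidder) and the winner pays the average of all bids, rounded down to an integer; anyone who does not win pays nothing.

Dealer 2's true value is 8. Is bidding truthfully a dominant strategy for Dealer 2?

Yes

Check each profile of the others' bids and compare truth against every alternative bid.
Others bid (4): truth gives 2, best alternative gives 0.
Others bid (8): truth gives 0, best alternative gives 0.
In every case the truthful bid is at least as good as any alternative, so it is a dominant strategy.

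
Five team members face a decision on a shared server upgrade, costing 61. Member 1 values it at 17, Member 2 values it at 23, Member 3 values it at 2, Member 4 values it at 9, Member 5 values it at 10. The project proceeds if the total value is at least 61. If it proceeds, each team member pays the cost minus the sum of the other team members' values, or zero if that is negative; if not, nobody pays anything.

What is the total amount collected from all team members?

61

Total value 61 ≥ cost 61, so it is built.
Member 1: others sum to 44; max(0, 61 - 44) = 17.
Member 2: others sum to 38; max(0, 61 - 38) = 23.
Member 3: others sum to 59; max(0, 61 - 59) = 2.
Member 4: others sum to 52; max(0, 61 - 52) = 9.
Member 5: others sum to 51; max(0, 61 - 51) = 10.
Total collected = 17 + 23 + 2 + 9 + 10 = 61.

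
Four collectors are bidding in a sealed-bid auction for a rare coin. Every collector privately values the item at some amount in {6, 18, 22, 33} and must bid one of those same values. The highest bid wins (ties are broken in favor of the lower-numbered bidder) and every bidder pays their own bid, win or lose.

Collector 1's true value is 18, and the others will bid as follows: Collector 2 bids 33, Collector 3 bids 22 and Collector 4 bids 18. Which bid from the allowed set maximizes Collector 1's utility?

Bid 6: loses but pays 6, utility -6.
Bid 18: loses but pays 18, utility -18.
Bid 22: loses but pays 22, utility -22.
Bid 33: wins, pays 33, utility 18 - 33 = -15.
The best choice is 6 with utility -6.

6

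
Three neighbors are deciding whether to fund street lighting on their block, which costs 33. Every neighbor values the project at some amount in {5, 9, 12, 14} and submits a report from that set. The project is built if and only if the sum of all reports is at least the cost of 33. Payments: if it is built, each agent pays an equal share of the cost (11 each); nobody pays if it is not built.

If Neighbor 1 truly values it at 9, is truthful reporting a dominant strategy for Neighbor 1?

Consider the case where Neighbor 2 reports 12 and Neighbor 3 reports 12.
Truthful report 9: project built, pays 11, utility 9 - 11 = -2.
Report 5 instead: project not built, utility 0.
Since 0 > -2, reporting 5 is strictly better here, so truthful reporting is not dominant.

No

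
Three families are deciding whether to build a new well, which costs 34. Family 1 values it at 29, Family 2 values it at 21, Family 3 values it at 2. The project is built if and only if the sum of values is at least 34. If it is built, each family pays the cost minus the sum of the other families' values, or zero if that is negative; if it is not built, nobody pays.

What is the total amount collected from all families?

14

Total value 52 ≥ cost 34, so it is built.
Family 1: others sum to 23; max(0, 34 - 23) = 11.
Family 2: others sum to 31; max(0, 34 - 31) = 3.
Family 3: others sum to 50; max(0, 34 - 50) = 0.
Total collected = 11 + 3 + 0 = 14.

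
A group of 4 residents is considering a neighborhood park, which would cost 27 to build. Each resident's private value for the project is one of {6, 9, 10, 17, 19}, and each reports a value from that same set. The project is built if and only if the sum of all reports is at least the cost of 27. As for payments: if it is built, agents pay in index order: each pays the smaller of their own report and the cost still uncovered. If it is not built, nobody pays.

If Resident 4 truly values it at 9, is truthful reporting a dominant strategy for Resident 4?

Check each profile of the others' reports and compare truth against every alternative report.
Others report (6, 6, 17): truth gives 9, best alternative gives 9.
Others report (6, 6, 19): truth gives 9, best alternative gives 9.
Others report (6, 9, 17): truth gives 9, best alternative gives 9.
Others report (6, 9, 19): truth gives 9, best alternative gives 9.
Others report (6, 10, 17): truth gives 9, best alternative gives 9.
Others report (6, 10, 19): truth gives 9, best alternative gives 9.
(Remaining 119 profiles checked similarly; truth is weakly best in each.)
In every case the truthful report is at least as good as any alternative, so it is a dominant strategy.

Yes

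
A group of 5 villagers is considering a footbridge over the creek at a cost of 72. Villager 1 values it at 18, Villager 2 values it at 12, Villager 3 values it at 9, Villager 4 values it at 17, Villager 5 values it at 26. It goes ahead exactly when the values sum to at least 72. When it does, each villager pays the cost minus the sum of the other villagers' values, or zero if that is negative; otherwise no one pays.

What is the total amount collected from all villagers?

33

Total value 82 ≥ cost 72, so it is built.
Villager 1: others sum to 64; max(0, 72 - 64) = 8.
Villager 2: others sum to 70; max(0, 72 - 70) = 2.
Villager 3: others sum to 73; max(0, 72 - 73) = 0.
Villager 4: others sum to 65; max(0, 72 - 65) = 7.
Villager 5: others sum to 56; max(0, 72 - 56) = 16.
Total collected = 8 + 2 + 0 + 7 + 16 = 33.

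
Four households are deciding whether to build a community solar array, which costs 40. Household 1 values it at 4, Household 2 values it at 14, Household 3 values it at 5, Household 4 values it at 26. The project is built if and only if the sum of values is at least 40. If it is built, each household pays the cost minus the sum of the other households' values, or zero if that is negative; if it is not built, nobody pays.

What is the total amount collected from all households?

22

Total value 49 ≥ cost 40, so it is built.
Household 1: others sum to 45; max(0, 40 - 45) = 0.
Household 2: others sum to 35; max(0, 40 - 35) = 5.
Household 3: others sum to 44; max(0, 40 - 44) = 0.
Household 4: others sum to 23; max(0, 40 - 23) = 17.
Total collected = 0 + 5 + 0 + 17 = 22.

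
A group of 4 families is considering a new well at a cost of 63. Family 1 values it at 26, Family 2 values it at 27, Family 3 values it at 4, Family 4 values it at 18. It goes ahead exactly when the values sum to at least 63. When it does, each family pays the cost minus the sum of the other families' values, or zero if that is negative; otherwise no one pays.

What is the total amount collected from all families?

35

Total value 75 ≥ cost 63, so it is built.
Family 1: others sum to 49; max(0, 63 - 49) = 14.
Family 2: others sum to 48; max(0, 63 - 48) = 15.
Family 3: others sum to 71; max(0, 63 - 71) = 0.
Family 4: others sum to 57; max(0, 63 - 57) = 6.
Total collected = 14 + 15 + 0 + 6 = 35.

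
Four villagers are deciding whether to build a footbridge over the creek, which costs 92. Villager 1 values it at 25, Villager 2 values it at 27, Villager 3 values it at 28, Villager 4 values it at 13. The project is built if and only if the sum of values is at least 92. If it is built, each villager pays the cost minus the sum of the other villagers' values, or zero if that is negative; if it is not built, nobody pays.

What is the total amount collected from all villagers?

Total value 93 ≥ cost 92, so it is built.
Villager 1: others sum to 68; max(0, 92 - 68) = 24.
Villager 2: others sum to 66; max(0, 92 - 66) = 26.
Villager 3: others sum to 65; max(0, 92 - 65) = 27.
Villager 4: others sum to 80; max(0, 92 - 80) = 12.
Total collected = 24 + 26 + 27 + 12 = 89.

89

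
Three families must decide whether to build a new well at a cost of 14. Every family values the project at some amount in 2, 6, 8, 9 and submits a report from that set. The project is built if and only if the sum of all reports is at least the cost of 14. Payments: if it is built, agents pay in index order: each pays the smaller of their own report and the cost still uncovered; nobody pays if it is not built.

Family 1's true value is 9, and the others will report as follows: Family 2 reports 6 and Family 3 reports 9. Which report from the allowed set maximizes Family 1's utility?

2

Report 2: project built, pays 2, utility 9 - 2 = 7.
Report 6: project built, pays 6, utility 9 - 6 = 3.
Report 8: project built, pays 8, utility 9 - 8 = 1.
Report 9: project built, pays 9, utility 9 - 9 = 0.
The best choice is 2 with utility 7.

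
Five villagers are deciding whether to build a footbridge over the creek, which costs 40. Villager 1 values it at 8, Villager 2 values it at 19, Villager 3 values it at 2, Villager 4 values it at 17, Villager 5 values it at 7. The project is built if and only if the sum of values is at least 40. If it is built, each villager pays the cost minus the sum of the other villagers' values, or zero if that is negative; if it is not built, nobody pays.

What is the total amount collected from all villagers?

Total value 53 ≥ cost 40, so it is built.
Villager 1: others sum to 45; max(0, 40 - 45) = 0.
Villager 2: others sum to 34; max(0, 40 - 34) = 6.
Villager 3: others sum to 51; max(0, 40 - 51) = 0.
Villager 4: others sum to 36; max(0, 40 - 36) = 4.
Villager 5: others sum to 46; max(0, 40 - 46) = 0.
Total collected = 0 + 6 + 0 + 4 + 0 = 10.

10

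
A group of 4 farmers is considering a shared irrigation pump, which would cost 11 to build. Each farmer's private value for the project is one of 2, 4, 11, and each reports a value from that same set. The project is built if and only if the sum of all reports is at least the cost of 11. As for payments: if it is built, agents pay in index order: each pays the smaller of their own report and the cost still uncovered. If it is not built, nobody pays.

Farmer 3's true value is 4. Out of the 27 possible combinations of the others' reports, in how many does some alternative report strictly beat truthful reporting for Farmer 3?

8

Others report (2, 2, 11): truth gives 0; report 2 gives 2 > 0. Violating.
Others report (2, 4, 4): truth gives 0; report 2 gives 2 > 0. Violating.
Others report (2, 4, 11): truth gives 0; report 2 gives 2 > 0. Violating.
Others report (4, 2, 4): truth gives 0; report 2 gives 2 > 0. Violating.
Others report (2, 2, 2): truth gives 0; no alternative beats it.
Others report (2, 2, 4): truth gives 0; no alternative beats it.
(Checking all 27 profiles: 8 have a profitable deviation, 19 do not.)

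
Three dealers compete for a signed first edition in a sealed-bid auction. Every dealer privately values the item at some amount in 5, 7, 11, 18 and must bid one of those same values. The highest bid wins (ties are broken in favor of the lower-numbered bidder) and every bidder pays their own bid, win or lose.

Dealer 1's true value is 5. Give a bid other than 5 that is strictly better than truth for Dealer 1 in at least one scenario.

Suppose Dealer 2 bids 5 and Dealer 3 bids 7.
Bid 5: loses but pays 5, utility -5.
Bid 7: wins, pays 7, utility 5 - 7 = -2.
So bidding 7 beats truth here (-2 > -5).

7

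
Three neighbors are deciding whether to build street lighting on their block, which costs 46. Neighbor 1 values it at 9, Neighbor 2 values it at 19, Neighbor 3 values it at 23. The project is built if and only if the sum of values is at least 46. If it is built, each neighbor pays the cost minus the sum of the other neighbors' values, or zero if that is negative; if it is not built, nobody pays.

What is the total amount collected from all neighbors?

36

Total value 51 ≥ cost 46, so it is built.
Neighbor 1: others sum to 42; max(0, 46 - 42) = 4.
Neighbor 2: others sum to 32; max(0, 46 - 32) = 14.
Neighbor 3: others sum to 28; max(0, 46 - 28) = 18.
Total collected = 4 + 14 + 18 = 36.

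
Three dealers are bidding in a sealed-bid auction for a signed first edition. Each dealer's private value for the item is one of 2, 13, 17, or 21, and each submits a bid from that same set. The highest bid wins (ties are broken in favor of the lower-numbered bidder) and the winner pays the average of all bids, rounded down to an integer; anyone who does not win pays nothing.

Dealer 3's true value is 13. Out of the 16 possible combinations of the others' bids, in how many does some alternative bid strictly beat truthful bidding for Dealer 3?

2

Others bid (2, 13): truth gives 0; bid 17 gives 3 > 0. Violating.
Others bid (13, 2): truth gives 0; bid 17 gives 3 > 0. Violating.
Others bid (2, 2): truth gives 8; no alternative beats it.
Others bid (2, 17): truth gives 0; no alternative beats it.
(Checking all 16 profiles: 2 have a profitable deviation, 14 do not.)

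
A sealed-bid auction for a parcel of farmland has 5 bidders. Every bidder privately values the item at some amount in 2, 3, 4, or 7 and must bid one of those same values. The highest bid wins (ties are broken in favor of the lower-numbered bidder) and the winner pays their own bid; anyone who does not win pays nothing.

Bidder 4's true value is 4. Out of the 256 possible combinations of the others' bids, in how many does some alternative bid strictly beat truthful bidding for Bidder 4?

2

Others bid (2, 2, 2, 2): truth gives 0; bid 3 gives 1 > 0. Violating.
Others bid (2, 2, 2, 3): truth gives 0; bid 3 gives 1 > 0. Violating.
Others bid (2, 2, 2, 4): truth gives 0; no alternative beats it.
Others bid (2, 2, 2, 7): truth gives 0; no alternative beats it.
(Checking all 256 profiles: 2 have a profitable deviation, 254 do not.)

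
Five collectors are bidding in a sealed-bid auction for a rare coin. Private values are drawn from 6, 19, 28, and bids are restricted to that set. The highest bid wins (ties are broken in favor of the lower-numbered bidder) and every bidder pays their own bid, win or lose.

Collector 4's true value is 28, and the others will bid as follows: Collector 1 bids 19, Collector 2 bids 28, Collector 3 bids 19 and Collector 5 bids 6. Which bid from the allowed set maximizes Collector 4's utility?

6

Bid 6: loses but pays 6, utility -6.
Bid 19: loses but pays 19, utility -19.
Bid 28: loses but pays 28, utility -28.
The best choice is 6 with utility -6.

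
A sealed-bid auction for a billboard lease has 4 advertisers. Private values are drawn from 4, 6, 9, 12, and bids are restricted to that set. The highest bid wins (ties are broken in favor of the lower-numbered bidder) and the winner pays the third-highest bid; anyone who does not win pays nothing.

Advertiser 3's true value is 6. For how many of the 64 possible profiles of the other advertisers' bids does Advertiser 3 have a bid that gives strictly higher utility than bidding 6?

6

Others bid (4, 4, 9): truth gives 0; bid 9 gives 2 > 0. Violating.
Others bid (4, 4, 12): truth gives 0; bid 12 gives 2 > 0. Violating.
Others bid (4, 6, 4): truth gives 0; bid 9 gives 2 > 0. Violating.
Others bid (4, 9, 4): truth gives 0; bid 12 gives 2 > 0. Violating.
Others bid (4, 4, 4): truth gives 2; no alternative beats it.
Others bid (4, 4, 6): truth gives 2; no alternative beats it.
(Checking all 64 profiles: 6 have a profitable deviation, 58 do not.)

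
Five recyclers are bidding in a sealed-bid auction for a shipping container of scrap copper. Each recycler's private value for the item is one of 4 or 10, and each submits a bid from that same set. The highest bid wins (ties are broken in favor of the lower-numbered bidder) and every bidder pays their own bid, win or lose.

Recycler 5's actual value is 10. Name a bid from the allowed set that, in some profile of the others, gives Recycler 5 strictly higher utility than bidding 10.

4

Suppose Recycler 1 bids 4, Recycler 2 bids 4, Recycler 3 bids 4 and Recycler 4 bids 10.
Bid 10: loses but pays 10, utility -10.
Bid 4: loses but pays 4, utility -4.
So bidding 4 beats truth here (-4 > -10).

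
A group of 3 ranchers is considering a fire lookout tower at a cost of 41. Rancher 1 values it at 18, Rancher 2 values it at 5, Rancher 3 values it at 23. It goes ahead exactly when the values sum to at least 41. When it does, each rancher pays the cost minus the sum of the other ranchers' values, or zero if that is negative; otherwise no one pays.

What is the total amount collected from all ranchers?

Total value 46 ≥ cost 41, so it is built.
Rancher 1: others sum to 28; max(0, 41 - 28) = 13.
Rancher 2: others sum to 41; max(0, 41 - 41) = 0.
Rancher 3: others sum to 23; max(0, 41 - 23) = 18.
Total collected = 13 + 0 + 18 = 31.

31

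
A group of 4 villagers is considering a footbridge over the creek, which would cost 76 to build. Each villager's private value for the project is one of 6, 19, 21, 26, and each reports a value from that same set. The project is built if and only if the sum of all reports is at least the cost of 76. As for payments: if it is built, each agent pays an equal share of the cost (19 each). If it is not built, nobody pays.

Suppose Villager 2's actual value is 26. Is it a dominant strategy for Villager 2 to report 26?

Yes

Check each profile of the others' reports and compare truth against every alternative report.
Others report (6, 19, 26): truth gives 7, best alternative gives 0.
Others report (6, 21, 26): truth gives 7, best alternative gives 0.
Others report (6, 26, 19): truth gives 7, best alternative gives 0.
Others report (6, 26, 21): truth gives 7, best alternative gives 0.
Others report (19, 6, 26): truth gives 7, best alternative gives 0.
Others report (19, 26, 6): truth gives 7, best alternative gives 0.
(Remaining 58 profiles checked similarly; truth is weakly best in each.)
In every case the truthful report is at least as good as any alternative, so it is a dominant strategy.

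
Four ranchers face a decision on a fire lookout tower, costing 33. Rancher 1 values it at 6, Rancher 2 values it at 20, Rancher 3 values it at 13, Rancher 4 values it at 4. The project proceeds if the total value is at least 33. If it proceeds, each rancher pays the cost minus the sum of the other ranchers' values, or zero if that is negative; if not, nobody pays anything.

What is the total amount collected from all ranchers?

13

Total value 43 ≥ cost 33, so it is built.
Rancher 1: others sum to 37; max(0, 33 - 37) = 0.
Rancher 2: others sum to 23; max(0, 33 - 23) = 10.
Rancher 3: others sum to 30; max(0, 33 - 30) = 3.
Rancher 4: others sum to 39; max(0, 33 - 39) = 0.
Total collected = 0 + 10 + 3 + 0 = 13.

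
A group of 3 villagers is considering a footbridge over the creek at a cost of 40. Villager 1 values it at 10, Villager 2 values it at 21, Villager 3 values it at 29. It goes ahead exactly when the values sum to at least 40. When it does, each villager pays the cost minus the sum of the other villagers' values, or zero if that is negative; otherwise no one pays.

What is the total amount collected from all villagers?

Total value 60 ≥ cost 40, so it is built.
Villager 1: others sum to 50; max(0, 40 - 50) = 0.
Villager 2: others sum to 39; max(0, 40 - 39) = 1.
Villager 3: others sum to 31; max(0, 40 - 31) = 9.
Total collected = 0 + 1 + 9 = 10.

10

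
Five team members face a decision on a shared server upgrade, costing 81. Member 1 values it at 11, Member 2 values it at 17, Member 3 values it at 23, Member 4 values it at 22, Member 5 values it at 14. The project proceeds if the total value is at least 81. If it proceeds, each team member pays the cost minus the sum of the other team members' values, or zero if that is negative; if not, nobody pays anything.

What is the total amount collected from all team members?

57

Total value 87 ≥ cost 81, so it is built.
Member 1: others sum to 76; max(0, 81 - 76) = 5.
Member 2: others sum to 70; max(0, 81 - 70) = 11.
Member 3: others sum to 64; max(0, 81 - 64) = 17.
Member 4: others sum to 65; max(0, 81 - 65) = 16.
Member 5: others sum to 73; max(0, 81 - 73) = 8.
Total collected = 5 + 11 + 17 + 16 + 8 = 57.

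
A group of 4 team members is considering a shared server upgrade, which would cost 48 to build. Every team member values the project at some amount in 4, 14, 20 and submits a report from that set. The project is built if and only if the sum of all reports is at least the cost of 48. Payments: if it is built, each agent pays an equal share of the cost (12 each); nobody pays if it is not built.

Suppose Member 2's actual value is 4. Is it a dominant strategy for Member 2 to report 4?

Yes

Check each profile of the others' reports and compare truth against every alternative report.
Others report (4, 14, 20): truth gives 0, best alternative gives -8.
Others report (4, 20, 14): truth gives 0, best alternative gives -8.
Others report (14, 4, 20): truth gives 0, best alternative gives -8.
Others report (14, 14, 14): truth gives 0, best alternative gives -8.
Others report (14, 20, 4): truth gives 0, best alternative gives -8.
Others report (20, 4, 14): truth gives 0, best alternative gives -8.
(Remaining 21 profiles checked similarly; truth is weakly best in each.)
In every case the truthful report is at least as good as any alternative, so it is a dominant strategy.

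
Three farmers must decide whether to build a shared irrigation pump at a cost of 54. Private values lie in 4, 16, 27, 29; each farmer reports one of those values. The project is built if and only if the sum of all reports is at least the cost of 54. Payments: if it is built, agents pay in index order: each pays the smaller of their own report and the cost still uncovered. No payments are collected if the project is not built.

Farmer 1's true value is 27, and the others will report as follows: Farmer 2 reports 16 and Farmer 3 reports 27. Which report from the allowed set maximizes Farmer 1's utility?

16

Report 4: project not built, utility 0.
Report 16: project built, pays 16, utility 27 - 16 = 11.
Report 27: project built, pays 27, utility 27 - 27 = 0.
Report 29: project built, pays 29, utility 27 - 29 = -2.
The best choice is 16 with utility 11.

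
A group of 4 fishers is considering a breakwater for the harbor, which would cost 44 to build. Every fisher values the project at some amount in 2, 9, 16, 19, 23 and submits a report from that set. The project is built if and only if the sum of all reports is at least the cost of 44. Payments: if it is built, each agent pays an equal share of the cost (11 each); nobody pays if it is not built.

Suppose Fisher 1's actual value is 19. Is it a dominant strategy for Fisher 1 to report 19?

No

Consider the case where Fisher 2 reports 2, Fisher 3 reports 2 and Fisher 4 reports 19.
Truthful report 19: project not built, utility 0.
Report 23 instead: project built, pays 11, utility 19 - 11 = 8.
Since 8 > 0, reporting 23 is strictly better here, so truthful reporting is not dominant.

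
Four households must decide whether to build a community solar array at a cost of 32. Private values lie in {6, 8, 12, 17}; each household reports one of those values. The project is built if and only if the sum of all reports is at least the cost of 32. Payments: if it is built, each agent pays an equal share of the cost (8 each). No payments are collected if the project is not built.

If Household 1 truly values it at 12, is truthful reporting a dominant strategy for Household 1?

No

Consider the case where Household 2 reports 6, Household 3 reports 6 and Household 4 reports 6.
Truthful report 12: project not built, utility 0.
Report 17 instead: project built, pays 8, utility 12 - 8 = 4.
Since 4 > 0, reporting 17 is strictly better here, so truthful reporting is not dominant.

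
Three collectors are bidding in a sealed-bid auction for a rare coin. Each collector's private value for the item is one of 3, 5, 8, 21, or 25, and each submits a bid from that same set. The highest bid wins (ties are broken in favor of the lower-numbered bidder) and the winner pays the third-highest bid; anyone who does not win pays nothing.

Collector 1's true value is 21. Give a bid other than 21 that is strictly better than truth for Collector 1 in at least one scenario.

Suppose Collector 2 bids 3 and Collector 3 bids 25.
Bid 21: loses, pays 0, utility 0.
Bid 25: wins, pays 3, utility 21 - 3 = 18.
So bidding 25 beats truth here (18 > 0).

25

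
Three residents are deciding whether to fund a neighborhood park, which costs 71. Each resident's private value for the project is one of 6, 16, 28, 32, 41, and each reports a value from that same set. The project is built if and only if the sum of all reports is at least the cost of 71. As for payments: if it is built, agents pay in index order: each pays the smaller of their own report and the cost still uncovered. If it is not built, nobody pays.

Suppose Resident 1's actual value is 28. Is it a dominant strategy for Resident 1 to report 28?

Consider the case where Resident 2 reports 16 and Resident 3 reports 41.
Truthful report 28: project built, pays 28, utility 28 - 28 = 0.
Report 16 instead: project built, pays 16, utility 28 - 16 = 12.
Since 12 > 0, reporting 16 is strictly better here, so truthful reporting is not dominant.

No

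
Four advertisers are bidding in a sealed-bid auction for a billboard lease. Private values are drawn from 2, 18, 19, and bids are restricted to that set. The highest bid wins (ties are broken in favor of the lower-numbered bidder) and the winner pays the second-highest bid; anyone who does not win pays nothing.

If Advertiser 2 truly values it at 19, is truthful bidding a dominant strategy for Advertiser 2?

Check each profile of the others' bids and compare truth against every alternative bid.
Others bid (18, 2, 2): truth gives 1, best alternative gives 0.
Others bid (18, 2, 18): truth gives 1, best alternative gives 0.
Others bid (18, 18, 2): truth gives 1, best alternative gives 0.
Others bid (18, 18, 18): truth gives 1, best alternative gives 0.
Others bid (2, 2, 2): truth gives 17, best alternative gives 17.
Others bid (2, 2, 18): truth gives 1, best alternative gives 1.
(Remaining 21 profiles checked similarly; truth is weakly best in each.)
In every case the truthful bid is at least as good as any alternative, so it is a dominant strategy.

Yes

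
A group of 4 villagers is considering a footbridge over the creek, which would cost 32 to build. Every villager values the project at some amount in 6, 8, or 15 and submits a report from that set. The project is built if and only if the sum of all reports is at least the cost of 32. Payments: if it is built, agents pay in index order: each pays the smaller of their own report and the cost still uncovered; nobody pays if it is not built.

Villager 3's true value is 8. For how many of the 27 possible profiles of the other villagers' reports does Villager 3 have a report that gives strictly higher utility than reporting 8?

Others report (6, 6, 15): truth gives 0; report 6 gives 2 > 0. Violating.
Others report (6, 8, 15): truth gives 0; report 6 gives 2 > 0. Violating.
Others report (6, 15, 6): truth gives 0; report 6 gives 2 > 0. Violating.
Others report (6, 15, 8): truth gives 0; report 6 gives 2 > 0. Violating.
Others report (6, 6, 6): truth gives 0; no alternative beats it.
Others report (6, 6, 8): truth gives 0; no alternative beats it.
(Checking all 27 profiles: 16 have a profitable deviation, 11 do not.)

16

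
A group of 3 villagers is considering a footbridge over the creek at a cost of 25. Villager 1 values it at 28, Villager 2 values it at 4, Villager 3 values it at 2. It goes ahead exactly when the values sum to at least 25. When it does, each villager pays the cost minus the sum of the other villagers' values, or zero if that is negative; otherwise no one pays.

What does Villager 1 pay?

19

Total value 34 ≥ cost 25, so the project is built.
The other villagers' values sum to 6.
Cost minus that sum is 25 - 6 = 19.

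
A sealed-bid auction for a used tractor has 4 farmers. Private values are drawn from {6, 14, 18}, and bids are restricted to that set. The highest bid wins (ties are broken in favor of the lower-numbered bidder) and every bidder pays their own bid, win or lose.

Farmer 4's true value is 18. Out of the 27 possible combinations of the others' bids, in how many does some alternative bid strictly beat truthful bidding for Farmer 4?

Others bid (6, 6, 6): truth gives 0; bid 14 gives 4 > 0. Violating.
Others bid (6, 6, 18): truth gives -18; bid 6 gives -6 > -18. Violating.
Others bid (6, 14, 18): truth gives -18; bid 6 gives -6 > -18. Violating.
Others bid (6, 18, 6): truth gives -18; bid 6 gives -6 > -18. Violating.
Others bid (6, 6, 14): truth gives 0; no alternative beats it.
Others bid (6, 14, 6): truth gives 0; no alternative beats it.
(Checking all 27 profiles: 20 have a profitable deviation, 7 do not.)

20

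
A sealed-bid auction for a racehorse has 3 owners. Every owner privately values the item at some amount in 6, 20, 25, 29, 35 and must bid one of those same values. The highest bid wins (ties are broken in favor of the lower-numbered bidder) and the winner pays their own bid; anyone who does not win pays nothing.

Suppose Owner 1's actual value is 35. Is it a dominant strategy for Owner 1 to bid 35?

Consider the case where Owner 2 bids 6 and Owner 3 bids 6.
Truthful bid 35: wins, pays 35, utility 35 - 35 = 0.
Bid 6 instead: wins, pays 6, utility 35 - 6 = 29.
Since 29 > 0, bidding 6 is strictly better here, so truthful bidding is not dominant.

No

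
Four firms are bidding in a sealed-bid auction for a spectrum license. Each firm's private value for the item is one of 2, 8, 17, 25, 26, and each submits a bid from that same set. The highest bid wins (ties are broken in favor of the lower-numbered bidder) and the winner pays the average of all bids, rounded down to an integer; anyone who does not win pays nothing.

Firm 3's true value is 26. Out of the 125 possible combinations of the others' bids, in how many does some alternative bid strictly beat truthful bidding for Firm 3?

Others bid (2, 2, 2): truth gives 18; bid 8 gives 23 > 18. Violating.
Others bid (2, 2, 8): truth gives 17; bid 8 gives 21 > 17. Violating.
Others bid (2, 2, 17): truth gives 15; bid 17 gives 17 > 15. Violating.
Others bid (2, 8, 2): truth gives 17; bid 17 gives 19 > 17. Violating.
Others bid (2, 2, 25): truth gives 13; no alternative beats it.
Others bid (2, 2, 26): truth gives 12; no alternative beats it.
(Checking all 125 profiles: 17 have a profitable deviation, 108 do not.)

17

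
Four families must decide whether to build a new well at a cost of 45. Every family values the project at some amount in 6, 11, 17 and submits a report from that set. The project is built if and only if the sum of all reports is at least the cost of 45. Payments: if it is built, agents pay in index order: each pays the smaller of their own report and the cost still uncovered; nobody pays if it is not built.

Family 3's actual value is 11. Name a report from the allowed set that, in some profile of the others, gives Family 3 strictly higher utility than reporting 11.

Suppose Family 1 reports 6, Family 2 reports 17 and Family 4 reports 17.
Report 11: project built, pays 11, utility 11 - 11 = 0.
Report 6: project built, pays 6, utility 11 - 6 = 5.
So reporting 6 beats truth here (5 > 0).

6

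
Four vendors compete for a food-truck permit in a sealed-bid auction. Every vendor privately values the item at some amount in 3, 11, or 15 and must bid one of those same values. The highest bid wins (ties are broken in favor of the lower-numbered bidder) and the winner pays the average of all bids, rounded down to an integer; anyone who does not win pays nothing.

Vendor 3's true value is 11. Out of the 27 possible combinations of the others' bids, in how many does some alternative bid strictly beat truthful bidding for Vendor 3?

6

Others bid (3, 3, 15): truth gives 0; bid 15 gives 2 > 0. Violating.
Others bid (3, 11, 3): truth gives 0; bid 15 gives 3 > 0. Violating.
Others bid (3, 11, 11): truth gives 0; bid 15 gives 1 > 0. Violating.
Others bid (11, 3, 3): truth gives 0; bid 15 gives 3 > 0. Violating.
Others bid (3, 3, 3): truth gives 6; no alternative beats it.
Others bid (3, 3, 11): truth gives 4; no alternative beats it.
(Checking all 27 profiles: 6 have a profitable deviation, 21 do not.)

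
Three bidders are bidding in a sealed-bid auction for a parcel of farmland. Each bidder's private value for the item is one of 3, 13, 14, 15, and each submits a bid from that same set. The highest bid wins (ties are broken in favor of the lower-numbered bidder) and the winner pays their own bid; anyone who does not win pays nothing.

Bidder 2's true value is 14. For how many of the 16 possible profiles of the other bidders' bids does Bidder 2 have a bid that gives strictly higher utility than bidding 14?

Others bid (3, 3): truth gives 0; bid 13 gives 1 > 0. Violating.
Others bid (3, 13): truth gives 0; bid 13 gives 1 > 0. Violating.
Others bid (3, 14): truth gives 0; no alternative beats it.
Others bid (3, 15): truth gives 0; no alternative beats it.
(Checking all 16 profiles: 2 have a profitable deviation, 14 do not.)

2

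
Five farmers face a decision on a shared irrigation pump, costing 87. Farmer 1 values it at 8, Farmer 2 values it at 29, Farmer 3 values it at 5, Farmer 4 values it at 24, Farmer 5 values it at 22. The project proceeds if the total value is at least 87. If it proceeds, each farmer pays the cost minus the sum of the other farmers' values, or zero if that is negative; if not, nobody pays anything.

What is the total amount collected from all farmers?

83

Total value 88 ≥ cost 87, so it is built.
Farmer 1: others sum to 80; max(0, 87 - 80) = 7.
Farmer 2: others sum to 59; max(0, 87 - 59) = 28.
Farmer 3: others sum to 83; max(0, 87 - 83) = 4.
Farmer 4: others sum to 64; max(0, 87 - 64) = 23.
Farmer 5: others sum to 66; max(0, 87 - 66) = 21.
Total collected = 7 + 28 + 4 + 23 + 21 = 83.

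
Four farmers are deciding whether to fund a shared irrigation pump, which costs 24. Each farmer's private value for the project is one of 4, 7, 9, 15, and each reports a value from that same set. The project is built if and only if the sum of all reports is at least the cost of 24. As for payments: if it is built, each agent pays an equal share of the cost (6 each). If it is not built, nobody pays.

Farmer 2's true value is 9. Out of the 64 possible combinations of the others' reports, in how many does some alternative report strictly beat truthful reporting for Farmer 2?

1

Others report (4, 4, 4): truth gives 0; report 15 gives 3 > 0. Violating.
Others report (4, 4, 7): truth gives 3; no alternative beats it.
Others report (4, 4, 9): truth gives 3; no alternative beats it.
(Checking all 64 profiles: 1 has a profitable deviation, 63 do not.)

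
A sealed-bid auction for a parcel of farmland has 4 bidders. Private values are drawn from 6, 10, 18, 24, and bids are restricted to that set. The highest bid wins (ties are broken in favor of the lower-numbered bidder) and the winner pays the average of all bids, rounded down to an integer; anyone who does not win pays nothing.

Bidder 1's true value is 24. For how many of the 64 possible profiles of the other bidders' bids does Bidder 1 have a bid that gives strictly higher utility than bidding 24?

27

Others bid (6, 6, 6): truth gives 14; bid 6 gives 18 > 14. Violating.
Others bid (6, 6, 10): truth gives 13; bid 10 gives 16 > 13. Violating.
Others bid (6, 6, 18): truth gives 11; bid 18 gives 12 > 11. Violating.
Others bid (6, 10, 6): truth gives 13; bid 10 gives 16 > 13. Violating.
Others bid (6, 6, 24): truth gives 9; no alternative beats it.
Others bid (6, 10, 24): truth gives 8; no alternative beats it.
(Checking all 64 profiles: 27 have a profitable deviation, 37 do not.)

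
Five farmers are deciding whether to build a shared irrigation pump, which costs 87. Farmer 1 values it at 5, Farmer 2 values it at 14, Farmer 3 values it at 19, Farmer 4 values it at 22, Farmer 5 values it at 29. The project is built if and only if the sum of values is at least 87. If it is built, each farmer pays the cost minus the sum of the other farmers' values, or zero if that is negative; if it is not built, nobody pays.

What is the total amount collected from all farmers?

Total value 89 ≥ cost 87, so it is built.
Farmer 1: others sum to 84; max(0, 87 - 84) = 3.
Farmer 2: others sum to 75; max(0, 87 - 75) = 12.
Farmer 3: others sum to 70; max(0, 87 - 70) = 17.
Farmer 4: others sum to 67; max(0, 87 - 67) = 20.
Farmer 5: others sum to 60; max(0, 87 - 60) = 27.
Total collected = 3 + 12 + 17 + 20 + 27 = 79.

79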